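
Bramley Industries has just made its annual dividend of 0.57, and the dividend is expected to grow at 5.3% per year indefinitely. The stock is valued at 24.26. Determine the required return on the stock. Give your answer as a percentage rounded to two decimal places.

D₁ = 0.57 × 1.053 = 0.6002
P = D₁/(r − g) ⇒ r = D₁/P + g = 0.6002/24.26 + 0.053 = 0.024741 + 0.053 = 0.077741

7.77%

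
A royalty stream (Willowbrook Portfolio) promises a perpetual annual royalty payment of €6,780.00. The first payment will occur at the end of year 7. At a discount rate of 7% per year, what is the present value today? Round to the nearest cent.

€64540.00

Value at end of year 6: C / r = €6,780.00 / 0.07 = €96,857.1429
Discount to today: PV = €96,857.1429 / (1 + 0.07)^6 = €96,857.1429 / 1.500730 = €64,540.00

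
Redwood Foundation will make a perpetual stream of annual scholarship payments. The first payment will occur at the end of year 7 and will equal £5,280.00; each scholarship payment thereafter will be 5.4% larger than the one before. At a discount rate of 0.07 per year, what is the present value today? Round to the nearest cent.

£219892.93

Value at end of year 6: C₁ / (r − g) = £5,280.00 / (0.07 − 0.054) = £330,000.0000
Discount to today: PV = £330,000.0000 / (1 + 0.07)^6 = £330,000.0000 / 1.500730 = £219,892.93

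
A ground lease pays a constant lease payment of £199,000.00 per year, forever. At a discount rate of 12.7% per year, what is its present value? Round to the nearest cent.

Level perpetuity: PV = C / r = £199,000.00 / 0.127 = £1,566,929.13

£1566929.13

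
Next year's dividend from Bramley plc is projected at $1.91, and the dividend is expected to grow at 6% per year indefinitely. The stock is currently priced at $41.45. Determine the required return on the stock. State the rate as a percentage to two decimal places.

10.61%

P = D₁/(r − g) ⇒ r = D₁/P + g = $1.9100/$41.45 + 0.06 = 0.046080 + 0.06 = 0.106080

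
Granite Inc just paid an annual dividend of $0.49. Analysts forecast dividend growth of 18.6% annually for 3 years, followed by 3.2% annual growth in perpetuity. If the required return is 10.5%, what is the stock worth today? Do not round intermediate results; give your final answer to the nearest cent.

$10.26

D_1 = 0.58114
D_2 = 0.68923
D_3 = 0.81743
Terminal value at year 3: TV = D_3×(1+g_2)/(r−g_2) = 0.84359/0.073 = 11.55599
P_0 = D_1/(1+r)^1 + D_2/(1+r)^2 + D_3/(1+r)^3 + TV/(1+r)^3
    = 0.52592 + 0.56447 + 0.60585 + 8.56486 = 10.26109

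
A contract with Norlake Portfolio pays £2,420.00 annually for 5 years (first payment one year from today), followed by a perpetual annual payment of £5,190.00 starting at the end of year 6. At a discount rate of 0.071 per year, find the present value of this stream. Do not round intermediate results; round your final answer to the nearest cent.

£61771.39

PV of 5-year annuity: £2,420.00 × [1 − (1+0.071)^−5] / 0.071 = 9895.96662
Perpetuity value at year 5: £5,190.00 / 0.071 = 73098.59155
PV of perpetuity: 73098.59155 / (1+0.071)^5 = 51875.42347
Total PV = 9895.96662 + 51875.42347 = 61771.39009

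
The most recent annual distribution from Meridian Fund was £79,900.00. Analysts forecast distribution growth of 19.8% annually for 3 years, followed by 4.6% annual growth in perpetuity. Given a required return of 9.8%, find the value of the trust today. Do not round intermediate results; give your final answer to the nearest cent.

£2373630.53

D_1 = 95720.20000
D_2 = 114672.79960
D_3 = 137378.01392
Terminal value at year 3: TV = D_3×(1+g_2)/(r−g_2) = 143697.40256/0.052 = 2763411.58771
P_0 = D_1/(1+r)^1 + D_2/(1+r)^2 + D_3/(1+r)^3 + TV/(1+r)^3
    = 87176.86703 + 95116.47241 + 103779.17481 + 2087558.01642 = 2373630.53067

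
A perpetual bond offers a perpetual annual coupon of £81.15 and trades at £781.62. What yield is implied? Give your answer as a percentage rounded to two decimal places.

10.38%

P = C/r ⇒ r = C/P = £81.15/£781.62 = 0.103823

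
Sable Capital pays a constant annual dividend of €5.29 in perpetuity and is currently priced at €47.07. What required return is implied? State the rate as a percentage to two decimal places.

P = C/r ⇒ r = C/P = €5.29/€47.07 = 0.112386

11.24%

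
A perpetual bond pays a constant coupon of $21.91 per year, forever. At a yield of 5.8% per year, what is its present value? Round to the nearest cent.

Level perpetuity: PV = C / r = $21.91 / 0.058 = $377.76

$377.76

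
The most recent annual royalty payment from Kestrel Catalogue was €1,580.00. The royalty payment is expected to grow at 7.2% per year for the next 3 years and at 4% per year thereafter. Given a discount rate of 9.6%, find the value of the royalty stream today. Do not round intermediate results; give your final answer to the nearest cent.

D_1 = 1693.76000
D_2 = 1815.71072
D_3 = 1946.44189
Terminal value at year 3: TV = D_3×(1+g_2)/(r−g_2) = 2024.29957/0.056 = 36148.20656
P_0 = D_1/(1+r)^1 + D_2/(1+r)^2 + D_3/(1+r)^3 + TV/(1+r)^3
    = 1545.40146 + 1511.56055 + 1478.46069 + 27457.12702 = 31992.54972

€31992.55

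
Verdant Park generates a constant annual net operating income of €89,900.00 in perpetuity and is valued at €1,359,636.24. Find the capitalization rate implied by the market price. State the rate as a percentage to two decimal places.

P = C/r ⇒ r = C/P = €89,900.00/€1,359,636.24 = 0.066121

6.61%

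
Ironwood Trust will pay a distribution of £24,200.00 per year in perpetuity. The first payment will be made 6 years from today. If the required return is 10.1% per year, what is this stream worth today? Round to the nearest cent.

£148100.80

Value at end of year 5: C / r = £24,200.00 / 0.101 = £239,603.9604
Discount to today: PV = £239,603.9604 / (1 + 0.101)^5 = £239,603.9604 / 1.617844 = £148,100.80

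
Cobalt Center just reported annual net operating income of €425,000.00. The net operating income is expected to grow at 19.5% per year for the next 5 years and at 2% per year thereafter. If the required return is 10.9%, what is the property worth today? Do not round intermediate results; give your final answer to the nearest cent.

D_1 = 507875.00000
D_2 = 606910.62500
D_3 = 725258.19688
D_4 = 866683.54527
D_5 = 1035686.83659
Terminal value at year 5: TV = D_5×(1+g_2)/(r−g_2) = 1056400.57332/0.089 = 11869669.36319
P_0 = D_1/(1+r)^1 + D_2/(1+r)^2 + D_3/(1+r)^3 + D_4/(1+r)^4 + D_5/(1+r)^5 + TV/(1+r)^5
    = 457957.61948 + 493471.01468 + 531738.37920 + 572973.27606 + 617405.82948 + 7075887.03445 = 9749433.15334

€9749433.15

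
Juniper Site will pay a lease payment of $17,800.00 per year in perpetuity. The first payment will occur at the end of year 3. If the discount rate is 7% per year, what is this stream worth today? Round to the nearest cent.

Value at end of year 2: C / r = $17,800.00 / 0.07 = $254,285.7143
Discount to today: PV = $254,285.7143 / (1 + 0.07)^2 = $254,285.7143 / 1.144900 = $222,102.99

$222102.99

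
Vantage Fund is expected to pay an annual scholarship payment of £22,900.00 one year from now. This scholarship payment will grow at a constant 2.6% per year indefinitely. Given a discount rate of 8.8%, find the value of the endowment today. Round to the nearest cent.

£369354.84

Growing perpetuity: P = D₁ / (r − g) = £22,900.0000 / (0.088 − 0.026) = £369,354.84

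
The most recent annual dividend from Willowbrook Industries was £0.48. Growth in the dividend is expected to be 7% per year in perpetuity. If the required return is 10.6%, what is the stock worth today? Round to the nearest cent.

D₁ = D₀ × (1 + g) = £0.48 × 1.07 = £0.5136
Growing perpetuity: P = D₁ / (r − g) = £0.5136 / (0.106 − 0.07) = £14.27

£14.27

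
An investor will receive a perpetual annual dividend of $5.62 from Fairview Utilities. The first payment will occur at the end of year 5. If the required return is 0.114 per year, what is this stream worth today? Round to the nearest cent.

Value at end of year 4: C / r = $5.62 / 0.114 = $49.2982
Discount to today: PV = $49.2982 / (1 + 0.114)^4 = $49.2982 / 1.540071 = $32.01

$32.01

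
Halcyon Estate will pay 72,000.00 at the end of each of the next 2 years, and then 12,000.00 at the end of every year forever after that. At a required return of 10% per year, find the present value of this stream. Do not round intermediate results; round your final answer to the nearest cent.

224132.23

PV of 2-year annuity: 72,000.00 × [1 − (1+0.1)^−2] / 0.1 = 124958.67769
Perpetuity value at year 2: 12,000.00 / 0.1 = 120000.00000
PV of perpetuity: 120000.00000 / (1+0.1)^2 = 99173.55372
Total PV = 124958.67769 + 99173.55372 = 224132.23140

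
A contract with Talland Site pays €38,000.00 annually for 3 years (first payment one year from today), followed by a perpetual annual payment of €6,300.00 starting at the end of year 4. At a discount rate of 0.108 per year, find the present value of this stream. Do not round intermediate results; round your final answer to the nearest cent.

PV of 3-year annuity: €38,000.00 × [1 − (1+0.108)^−3] / 0.108 = 93185.12955
Perpetuity value at year 3: €6,300.00 / 0.108 = 58333.33333
PV of perpetuity: 58333.33333 / (1+0.108)^3 = 42884.21975
Total PV = 93185.12955 + 42884.21975 = 136069.34930

€136069.35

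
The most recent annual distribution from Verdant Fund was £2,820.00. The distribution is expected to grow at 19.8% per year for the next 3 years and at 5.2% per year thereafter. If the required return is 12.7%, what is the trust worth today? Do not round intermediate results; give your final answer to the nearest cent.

£57083.31

D_1 = 3378.36000
D_2 = 4047.27528
D_3 = 4848.63579
Terminal value at year 3: TV = D_3×(1+g_2)/(r−g_2) = 5100.76485/0.075 = 68010.19795
P_0 = D_1/(1+r)^1 + D_2/(1+r)^2 + D_3/(1+r)^3 + TV/(1+r)^3
    = 2997.65750 + 3186.50726 + 3387.25439 + 47511.88825 = 57083.30740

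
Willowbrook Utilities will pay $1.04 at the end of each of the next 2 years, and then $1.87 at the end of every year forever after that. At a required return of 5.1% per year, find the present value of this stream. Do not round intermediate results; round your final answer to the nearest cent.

PV of 2-year annuity: $1.04 × [1 − (1+0.051)^−2] / 0.051 = 1.93105
Perpetuity value at year 2: $1.87 / 0.051 = 36.66667
PV of perpetuity: 36.66667 / (1+0.051)^2 = 33.19449
Total PV = 1.93105 + 33.19449 = 35.12554

$35.13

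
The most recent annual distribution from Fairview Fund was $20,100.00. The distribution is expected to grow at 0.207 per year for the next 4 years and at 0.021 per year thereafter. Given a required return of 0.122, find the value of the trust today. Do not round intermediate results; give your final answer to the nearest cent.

$368943.72

D_1 = 24260.70000
D_2 = 29282.66490
D_3 = 35344.17653
D_4 = 42660.42108
Terminal value at year 4: TV = D_4×(1+g_2)/(r−g_2) = 43556.28992/0.101 = 431250.39524
P_0 = D_1/(1+r)^1 + D_2/(1+r)^2 + D_3/(1+r)^3 + D_4/(1+r)^4 + TV/(1+r)^4
    = 21622.72727 + 23260.81267 + 25022.99545 + 26918.67692 + 272118.50633 = 368943.71865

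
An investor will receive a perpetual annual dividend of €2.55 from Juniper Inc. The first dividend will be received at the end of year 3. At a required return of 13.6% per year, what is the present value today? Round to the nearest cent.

€14.53

Value at end of year 2: C / r = €2.55 / 0.136 = €18.7500
Discount to today: PV = €18.7500 / (1 + 0.136)^2 = €18.7500 / 1.290496 = €14.53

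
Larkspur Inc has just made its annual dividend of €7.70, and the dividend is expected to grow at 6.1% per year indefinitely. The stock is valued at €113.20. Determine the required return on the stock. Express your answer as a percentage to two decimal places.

13.32%

D₁ = €7.70 × 1.061 = €8.1697
P = D₁/(r − g) ⇒ r = D₁/P + g = €8.1697/€113.20 + 0.061 = 0.072170 + 0.061 = 0.133170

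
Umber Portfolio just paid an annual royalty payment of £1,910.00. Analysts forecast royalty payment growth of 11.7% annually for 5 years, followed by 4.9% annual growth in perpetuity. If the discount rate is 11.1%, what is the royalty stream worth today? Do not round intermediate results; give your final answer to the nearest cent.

£42903.91

D_1 = 2133.47000
D_2 = 2383.08599
D_3 = 2661.90705
D_4 = 2973.35018
D_5 = 3321.23215
Terminal value at year 5: TV = D_5×(1+g_2)/(r−g_2) = 3483.97252/0.062 = 56193.10519
P_0 = D_1/(1+r)^1 + D_2/(1+r)^2 + D_3/(1+r)^3 + D_4/(1+r)^4 + D_5/(1+r)^5 + TV/(1+r)^5
    = 1920.31503 + 1930.68577 + 1941.11252 + 1951.59557 + 1962.13524 + 33198.06239 = 42903.90652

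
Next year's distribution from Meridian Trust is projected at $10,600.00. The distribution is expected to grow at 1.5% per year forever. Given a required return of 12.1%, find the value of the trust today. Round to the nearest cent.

$100000.00

Growing perpetuity: P = D₁ / (r − g) = $10,600.0000 / (0.121 − 0.015) = $100,000.00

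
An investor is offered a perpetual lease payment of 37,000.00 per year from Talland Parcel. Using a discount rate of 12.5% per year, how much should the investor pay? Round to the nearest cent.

Level perpetuity: PV = C / r = 37,000.00 / 0.125 = 296,000.00

296000.00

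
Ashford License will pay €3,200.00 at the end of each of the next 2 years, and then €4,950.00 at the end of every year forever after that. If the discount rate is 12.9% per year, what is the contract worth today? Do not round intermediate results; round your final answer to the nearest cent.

€35449.11

PV of 2-year annuity: €3,200.00 × [1 − (1+0.129)^−2] / 0.129 = 5344.87750
Perpetuity value at year 2: €4,950.00 / 0.129 = 38372.09302
PV of perpetuity: 38372.09302 / (1+0.129)^2 = 30104.23564
Total PV = 5344.87750 + 30104.23564 = 35449.11314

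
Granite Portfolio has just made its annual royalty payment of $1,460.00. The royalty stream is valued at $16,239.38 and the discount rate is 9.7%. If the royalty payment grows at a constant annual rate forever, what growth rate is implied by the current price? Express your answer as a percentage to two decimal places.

0.65%

P = D₀(1+g)/(r−g) ⇒ P(r−g) = D₀(1+g) ⇒ g(P+D₀) = P·r − D₀
g = (P·r − D₀)/(P + D₀) = ($16,239.38×0.097 − $1,460.00) / ($16,239.38 + $1,460.00) = 0.006510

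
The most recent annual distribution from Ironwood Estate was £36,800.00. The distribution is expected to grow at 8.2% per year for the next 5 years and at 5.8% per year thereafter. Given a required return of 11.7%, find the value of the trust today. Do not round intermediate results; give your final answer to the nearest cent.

D_1 = 39817.60000
D_2 = 43082.64320
D_3 = 46615.41994
D_4 = 50437.88438
D_5 = 54573.79090
Terminal value at year 5: TV = D_5×(1+g_2)/(r−g_2) = 57739.07077/0.059 = 978628.31811
P_0 = D_1/(1+r)^1 + D_2/(1+r)^2 + D_3/(1+r)^3 + D_4/(1+r)^4 + D_5/(1+r)^5 + TV/(1+r)^5
    = 35646.91137 + 34529.95354 + 33447.99439 + 32399.93726 + 31384.71989 + 562797.18045 = 730206.69690

£730206.70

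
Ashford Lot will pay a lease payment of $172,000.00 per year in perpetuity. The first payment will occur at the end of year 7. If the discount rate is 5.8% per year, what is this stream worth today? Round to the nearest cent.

Value at end of year 6: C / r = $172,000.00 / 0.058 = $2,965,517.2414
Discount to today: PV = $2,965,517.2414 / (1 + 0.058)^6 = $2,965,517.2414 / 1.402536 = $2,114,396.58

$2114396.58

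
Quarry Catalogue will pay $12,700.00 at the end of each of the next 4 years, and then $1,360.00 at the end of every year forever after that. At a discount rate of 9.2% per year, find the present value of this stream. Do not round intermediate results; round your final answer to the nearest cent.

PV of 4-year annuity: $12,700.00 × [1 − (1+0.092)^−4] / 0.092 = 40964.46796
Perpetuity value at year 4: $1,360.00 / 0.092 = 14782.60870
PV of perpetuity: 14782.60870 / (1+0.092)^4 = 10395.86252
Total PV = 40964.46796 + 10395.86252 = 51360.33048

$51360.33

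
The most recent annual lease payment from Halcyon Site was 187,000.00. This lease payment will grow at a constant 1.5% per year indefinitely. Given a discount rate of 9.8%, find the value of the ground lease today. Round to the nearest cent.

D₁ = D₀ × (1 + g) = 187,000.00 × 1.015 = 189,805.0000
Growing perpetuity: P = D₁ / (r − g) = 189,805.0000 / (0.098 − 0.015) = 2,286,807.23

2286807.23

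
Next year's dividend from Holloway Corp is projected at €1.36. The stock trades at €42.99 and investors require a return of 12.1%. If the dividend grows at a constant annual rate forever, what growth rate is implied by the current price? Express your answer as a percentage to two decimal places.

8.94%

P = D₁/(r−g) ⇒ g = r − D₁/P = 0.121 − €1.36/€42.99 = 0.089365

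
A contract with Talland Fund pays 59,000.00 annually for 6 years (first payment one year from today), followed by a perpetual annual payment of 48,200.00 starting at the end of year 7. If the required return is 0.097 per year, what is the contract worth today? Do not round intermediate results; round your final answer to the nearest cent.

PV of 6-year annuity: 59,000.00 × [1 − (1+0.097)^−6] / 0.097 = 259235.30016
Perpetuity value at year 6: 48,200.00 / 0.097 = 496907.21649
PV of perpetuity: 496907.21649 / (1+0.097)^6 = 285125.15772
Total PV = 259235.30016 + 285125.15772 = 544360.45788

544360.46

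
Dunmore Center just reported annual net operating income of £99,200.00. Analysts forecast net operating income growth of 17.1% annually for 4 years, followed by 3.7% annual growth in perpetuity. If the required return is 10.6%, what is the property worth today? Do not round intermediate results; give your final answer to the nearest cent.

D_1 = 116163.20000
D_2 = 136027.10720
D_3 = 159287.74253
D_4 = 186525.94650
Terminal value at year 4: TV = D_4×(1+g_2)/(r−g_2) = 193427.40652/0.069 = 2803295.74673
P_0 = D_1/(1+r)^1 + D_2/(1+r)^2 + D_3/(1+r)^3 + D_4/(1+r)^4 + TV/(1+r)^4
    = 105030.01808 + 111202.66833 + 117738.08736 + 124657.59520 + 1873477.19168 = 2332105.56066

£2332105.56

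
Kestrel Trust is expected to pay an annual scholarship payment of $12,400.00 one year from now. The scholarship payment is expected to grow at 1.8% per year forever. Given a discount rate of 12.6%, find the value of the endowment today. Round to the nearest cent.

$114814.81

Growing perpetuity: P = D₁ / (r − g) = $12,400.0000 / (0.126 − 0.018) = $114,814.81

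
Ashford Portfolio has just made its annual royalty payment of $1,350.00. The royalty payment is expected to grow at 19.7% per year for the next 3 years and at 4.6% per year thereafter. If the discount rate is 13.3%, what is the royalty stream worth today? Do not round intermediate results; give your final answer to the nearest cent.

D_1 = 1615.95000
D_2 = 1934.29215
D_3 = 2315.34770
Terminal value at year 3: TV = D_3×(1+g_2)/(r−g_2) = 2421.85370/0.087 = 27837.39883
P_0 = D_1/(1+r)^1 + D_2/(1+r)^2 + D_3/(1+r)^3 + TV/(1+r)^3
    = 1426.25772 + 1506.82303 + 1591.93925 + 19139.86728 = 23664.88729

$23664.89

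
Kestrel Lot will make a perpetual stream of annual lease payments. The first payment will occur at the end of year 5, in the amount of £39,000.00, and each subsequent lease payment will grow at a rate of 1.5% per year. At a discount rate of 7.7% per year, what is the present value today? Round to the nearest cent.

Value at end of year 4: C₁ / (r − g) = £39,000.00 / (0.077 − 0.015) = £629,032.2581
Discount to today: PV = £629,032.2581 / (1 + 0.077)^4 = £629,032.2581 / 1.345435 = £467,530.67

£467530.67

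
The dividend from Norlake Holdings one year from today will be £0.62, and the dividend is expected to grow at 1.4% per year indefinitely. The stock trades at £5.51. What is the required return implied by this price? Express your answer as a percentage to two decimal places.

12.65%

P = D₁/(r − g) ⇒ r = D₁/P + g = £0.6200/£5.51 + 0.014 = 0.112523 + 0.014 = 0.126523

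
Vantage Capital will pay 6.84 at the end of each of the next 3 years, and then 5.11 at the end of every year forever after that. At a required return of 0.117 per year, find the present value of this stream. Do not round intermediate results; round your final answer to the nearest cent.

PV of 3-year annuity: 6.84 × [1 − (1+0.117)^−3] / 0.117 = 16.51359
Perpetuity value at year 3: 5.11 / 0.117 = 43.67521
PV of perpetuity: 43.67521 / (1+0.117)^3 = 31.33831
Total PV = 16.51359 + 31.33831 = 47.85190

47.85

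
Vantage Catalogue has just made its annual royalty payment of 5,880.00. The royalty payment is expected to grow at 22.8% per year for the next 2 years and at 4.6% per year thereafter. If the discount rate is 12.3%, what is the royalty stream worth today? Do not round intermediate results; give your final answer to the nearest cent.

108972.20

D_1 = 7220.64000
D_2 = 8866.94592
Terminal value at year 2: TV = D_2×(1+g_2)/(r−g_2) = 9274.82543/0.077 = 120452.27834
P_0 = D_1/(1+r)^1 + D_2/(1+r)^2 + TV/(1+r)^2
    = 6429.77738 + 7030.95870 + 95511.46500 = 108972.20108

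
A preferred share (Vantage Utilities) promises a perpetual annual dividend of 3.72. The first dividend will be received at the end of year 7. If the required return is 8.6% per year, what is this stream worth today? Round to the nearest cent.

26.37

Value at end of year 6: C / r = 3.72 / 0.086 = 43.2558
Discount to today: PV = 43.2558 / (1 + 0.086)^6 = 43.2558 / 1.640510 = 26.37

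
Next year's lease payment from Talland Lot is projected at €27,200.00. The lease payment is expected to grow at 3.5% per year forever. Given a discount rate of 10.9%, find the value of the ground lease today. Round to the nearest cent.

Growing perpetuity: P = D₁ / (r − g) = €27,200.0000 / (0.109 − 0.035) = €367,567.57

€367567.57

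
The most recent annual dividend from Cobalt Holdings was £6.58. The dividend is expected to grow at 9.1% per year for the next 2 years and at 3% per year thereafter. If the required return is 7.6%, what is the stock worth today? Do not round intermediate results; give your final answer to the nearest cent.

D_1 = 7.17878
D_2 = 7.83205
Terminal value at year 2: TV = D_2×(1+g_2)/(r−g_2) = 8.06701/0.046 = 175.36979
P_0 = D_1/(1+r)^1 + D_2/(1+r)^2 + TV/(1+r)^2
    = 6.67173 + 6.76474 + 151.47126 = 164.90773

£164.91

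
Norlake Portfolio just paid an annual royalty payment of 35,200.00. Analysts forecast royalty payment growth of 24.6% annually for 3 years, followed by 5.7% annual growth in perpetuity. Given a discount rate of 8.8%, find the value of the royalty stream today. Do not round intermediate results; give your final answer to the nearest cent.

D_1 = 43859.20000
D_2 = 54648.56320
D_3 = 68092.10975
Terminal value at year 3: TV = D_3×(1+g_2)/(r−g_2) = 71973.36000/0.031 = 2321721.29041
P_0 = D_1/(1+r)^1 + D_2/(1+r)^2 + D_3/(1+r)^3 + TV/(1+r)^3
    = 40311.76471 + 46165.86289 + 52870.09665 + 1802699.74722 = 1942047.47147

1942047.47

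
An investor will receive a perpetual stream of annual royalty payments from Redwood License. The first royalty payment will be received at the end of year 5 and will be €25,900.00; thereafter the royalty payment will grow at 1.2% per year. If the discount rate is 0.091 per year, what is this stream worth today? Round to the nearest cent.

Value at end of year 4: C₁ / (r − g) = €25,900.00 / (0.091 − 0.012) = €327,848.1013
Discount to today: PV = €327,848.1013 / (1 + 0.091)^4 = €327,848.1013 / 1.416769 = €231,405.50

€231405.50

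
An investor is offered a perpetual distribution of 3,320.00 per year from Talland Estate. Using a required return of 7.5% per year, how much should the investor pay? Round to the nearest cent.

Level perpetuity: PV = C / r = 3,320.00 / 0.075 = 44,266.67

44266.67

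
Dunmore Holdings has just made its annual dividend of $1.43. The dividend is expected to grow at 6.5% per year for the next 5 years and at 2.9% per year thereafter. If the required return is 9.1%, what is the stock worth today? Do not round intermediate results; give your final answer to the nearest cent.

$27.69

D_1 = 1.52295
D_2 = 1.62194
D_3 = 1.72737
D_4 = 1.83965
D_5 = 1.95922
Terminal value at year 5: TV = D_5×(1+g_2)/(r−g_2) = 2.01604/0.062 = 32.51680
P_0 = D_1/(1+r)^1 + D_2/(1+r)^2 + D_3/(1+r)^3 + D_4/(1+r)^4 + D_5/(1+r)^5 + TV/(1+r)^5
    = 1.39592 + 1.36265 + 1.33018 + 1.29848 + 1.26754 + 21.03701 = 27.69178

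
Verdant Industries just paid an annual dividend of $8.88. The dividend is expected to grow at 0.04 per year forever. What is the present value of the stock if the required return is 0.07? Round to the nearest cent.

D₁ = D₀ × (1 + g) = $8.88 × 1.04 = $9.2352
Growing perpetuity: P = D₁ / (r − g) = $9.2352 / (0.07 − 0.04) = $307.84

$307.84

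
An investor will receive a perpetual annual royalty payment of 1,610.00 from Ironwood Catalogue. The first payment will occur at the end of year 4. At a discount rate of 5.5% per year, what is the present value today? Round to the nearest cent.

24929.05

Value at end of year 3: C / r = 1,610.00 / 0.055 = 29,272.7273
Discount to today: PV = 29,272.7273 / (1 + 0.055)^3 = 29,272.7273 / 1.174241 = 24,929.05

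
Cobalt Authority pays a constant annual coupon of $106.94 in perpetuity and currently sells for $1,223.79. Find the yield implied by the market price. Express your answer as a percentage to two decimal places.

P = C/r ⇒ r = C/P = $106.94/$1,223.79 = 0.087384

8.74%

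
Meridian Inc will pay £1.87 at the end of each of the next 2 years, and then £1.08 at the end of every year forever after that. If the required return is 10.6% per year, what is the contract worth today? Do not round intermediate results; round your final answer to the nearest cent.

£11.55

PV of 2-year annuity: £1.87 × [1 − (1+0.106)^−2] / 0.106 = 3.21951
Perpetuity value at year 2: £1.08 / 0.106 = 10.18868
PV of perpetuity: 10.18868 / (1+0.106)^2 = 8.32928
Total PV = 3.21951 + 8.32928 = 11.54879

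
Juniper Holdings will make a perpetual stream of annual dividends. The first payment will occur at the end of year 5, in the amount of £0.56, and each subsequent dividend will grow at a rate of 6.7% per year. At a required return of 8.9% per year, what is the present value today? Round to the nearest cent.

Value at end of year 4: C₁ / (r − g) = £0.56 / (0.089 − 0.067) = £25.4545
Discount to today: PV = £25.4545 / (1 + 0.089)^4 = £25.4545 / 1.406409 = £18.10

£18.10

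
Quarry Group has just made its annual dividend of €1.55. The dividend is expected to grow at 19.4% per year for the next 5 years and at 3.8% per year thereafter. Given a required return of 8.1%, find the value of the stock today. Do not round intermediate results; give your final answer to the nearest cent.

D_1 = 1.85070
D_2 = 2.20974
D_3 = 2.63842
D_4 = 3.15028
D_5 = 3.76143
Terminal value at year 5: TV = D_5×(1+g_2)/(r−g_2) = 3.90437/0.043 = 90.79924
P_0 = D_1/(1+r)^1 + D_2/(1+r)^2 + D_3/(1+r)^3 + D_4/(1+r)^4 + D_5/(1+r)^5 + TV/(1+r)^5
    = 1.71203 + 1.89099 + 2.08866 + 2.30699 + 2.54815 + 61.51114 = 72.05795

€72.06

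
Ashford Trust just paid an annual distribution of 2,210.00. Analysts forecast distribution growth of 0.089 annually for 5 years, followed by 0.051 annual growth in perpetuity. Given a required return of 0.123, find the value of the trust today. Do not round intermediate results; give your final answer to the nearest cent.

37749.20

D_1 = 2406.69000
D_2 = 2620.88541
D_3 = 2854.14421
D_4 = 3108.16305
D_5 = 3384.78956
Terminal value at year 5: TV = D_5×(1+g_2)/(r−g_2) = 3557.41382/0.072 = 49408.52535
P_0 = D_1/(1+r)^1 + D_2/(1+r)^2 + D_3/(1+r)^3 + D_4/(1+r)^4 + D_5/(1+r)^5 + TV/(1+r)^5
    = 2143.08994 + 2078.20565 + 2015.28580 + 1954.27091 + 1895.10331 + 27663.24421 = 37749.19982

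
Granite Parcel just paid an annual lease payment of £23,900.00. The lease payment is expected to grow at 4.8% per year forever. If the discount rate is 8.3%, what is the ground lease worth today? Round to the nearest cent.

£715634.29

D₁ = D₀ × (1 + g) = £23,900.00 × 1.048 = £25,047.2000
Growing perpetuity: P = D₁ / (r − g) = £25,047.2000 / (0.083 − 0.048) = £715,634.29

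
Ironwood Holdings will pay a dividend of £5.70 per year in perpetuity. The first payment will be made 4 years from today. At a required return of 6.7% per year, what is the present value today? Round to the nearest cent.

£70.03

Value at end of year 3: C / r = £5.70 / 0.067 = £85.0746
Discount to today: PV = £85.0746 / (1 + 0.067)^3 = £85.0746 / 1.214768 = £70.03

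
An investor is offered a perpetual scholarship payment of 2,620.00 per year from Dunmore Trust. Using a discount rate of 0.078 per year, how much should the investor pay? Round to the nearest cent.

Level perpetuity: PV = C / r = 2,620.00 / 0.078 = 33,589.74

33589.74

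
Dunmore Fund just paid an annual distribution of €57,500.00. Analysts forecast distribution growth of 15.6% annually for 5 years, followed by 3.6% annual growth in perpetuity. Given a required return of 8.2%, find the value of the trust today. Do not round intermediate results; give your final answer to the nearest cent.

€2154847.18

D_1 = 66470.00000
D_2 = 76839.32000
D_3 = 88826.25392
D_4 = 102683.14953
D_5 = 118701.72086
Terminal value at year 5: TV = D_5×(1+g_2)/(r−g_2) = 122974.98281/0.046 = 2673369.19151
P_0 = D_1/(1+r)^1 + D_2/(1+r)^2 + D_3/(1+r)^3 + D_4/(1+r)^4 + D_5/(1+r)^5 + TV/(1+r)^5
    = 61432.53235 + 65634.01792 + 70122.85094 + 74918.68363 + 80042.51227 + 1802696.58074 = 2154847.17786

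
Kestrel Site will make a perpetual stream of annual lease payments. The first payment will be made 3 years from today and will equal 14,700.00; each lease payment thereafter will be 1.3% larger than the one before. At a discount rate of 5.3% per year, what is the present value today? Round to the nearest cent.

331436.70

Value at end of year 2: C₁ / (r − g) = 14,700.00 / (0.053 − 0.013) = 367,500.0000
Discount to today: PV = 367,500.0000 / (1 + 0.053)^2 = 367,500.0000 / 1.108809 = 331,436.70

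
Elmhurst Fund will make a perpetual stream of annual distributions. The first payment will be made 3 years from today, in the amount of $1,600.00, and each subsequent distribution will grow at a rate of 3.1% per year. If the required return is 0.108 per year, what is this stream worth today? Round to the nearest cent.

Value at end of year 2: C₁ / (r − g) = $1,600.00 / (0.108 − 0.031) = $20,779.2208
Discount to today: PV = $20,779.2208 / (1 + 0.108)^2 = $20,779.2208 / 1.227664 = $16,925.82

$16925.82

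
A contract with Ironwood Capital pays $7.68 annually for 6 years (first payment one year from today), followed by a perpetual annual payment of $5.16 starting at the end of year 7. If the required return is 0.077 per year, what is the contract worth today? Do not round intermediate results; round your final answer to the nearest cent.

PV of 6-year annuity: $7.68 × [1 − (1+0.077)^−6] / 0.077 = 35.82916
Perpetuity value at year 6: $5.16 / 0.077 = 67.01299
PV of perpetuity: 67.01299 / (1+0.077)^6 = 42.94027
Total PV = 35.82916 + 42.94027 = 78.76943

$78.77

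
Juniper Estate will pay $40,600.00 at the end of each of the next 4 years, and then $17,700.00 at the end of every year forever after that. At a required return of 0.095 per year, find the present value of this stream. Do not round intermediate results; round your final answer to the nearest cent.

PV of 4-year annuity: $40,600.00 × [1 − (1+0.095)^−4] / 0.095 = 130101.93352
Perpetuity value at year 4: $17,700.00 / 0.095 = 186315.78947
PV of perpetuity: 186315.78947 / (1+0.095)^4 = 129596.47363
Total PV = 130101.93352 + 129596.47363 = 259698.40715

$259698.41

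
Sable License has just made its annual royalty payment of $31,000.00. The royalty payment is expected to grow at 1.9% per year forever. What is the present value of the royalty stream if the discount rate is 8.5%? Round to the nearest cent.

$478621.21

D₁ = D₀ × (1 + g) = $31,000.00 × 1.019 = $31,589.0000
Growing perpetuity: P = D₁ / (r − g) = $31,589.0000 / (0.085 − 0.019) = $478,621.21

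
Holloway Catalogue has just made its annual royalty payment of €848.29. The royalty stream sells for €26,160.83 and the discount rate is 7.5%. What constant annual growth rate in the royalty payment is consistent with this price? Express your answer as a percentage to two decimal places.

4.12%

P = D₀(1+g)/(r−g) ⇒ P(r−g) = D₀(1+g) ⇒ g(P+D₀) = P·r − D₀
g = (P·r − D₀)/(P + D₀) = (€26,160.83×0.075 − €848.29) / (€26,160.83 + €848.29) = 0.041237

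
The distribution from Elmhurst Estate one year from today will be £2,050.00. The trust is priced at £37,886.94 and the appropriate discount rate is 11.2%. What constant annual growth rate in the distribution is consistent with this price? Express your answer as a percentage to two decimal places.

P = D₁/(r−g) ⇒ g = r − D₁/P = 0.112 − £2,050.00/£37,886.94 = 0.057892

5.79%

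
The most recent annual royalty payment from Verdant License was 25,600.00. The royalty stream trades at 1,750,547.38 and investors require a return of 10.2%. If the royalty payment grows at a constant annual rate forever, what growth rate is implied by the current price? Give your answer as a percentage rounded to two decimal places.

8.61%

P = D₀(1+g)/(r−g) ⇒ P(r−g) = D₀(1+g) ⇒ g(P+D₀) = P·r − D₀
g = (P·r − D₀)/(P + D₀) = (1,750,547.38×0.102 − 25,600.00) / (1,750,547.38 + 25,600.00) = 0.086117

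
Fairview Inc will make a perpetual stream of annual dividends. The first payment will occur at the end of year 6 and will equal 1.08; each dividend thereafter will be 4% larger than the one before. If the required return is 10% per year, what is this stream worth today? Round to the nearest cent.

11.18

Value at end of year 5: C₁ / (r − g) = 1.08 / (0.1 − 0.04) = 18.0000
Discount to today: PV = 18.0000 / (1 + 0.1)^5 = 18.0000 / 1.610510 = 11.18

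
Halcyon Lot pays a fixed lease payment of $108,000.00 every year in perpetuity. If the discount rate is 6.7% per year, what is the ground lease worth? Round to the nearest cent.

$1611940.30

Level perpetuity: PV = C / r = $108,000.00 / 0.067 = $1,611,940.30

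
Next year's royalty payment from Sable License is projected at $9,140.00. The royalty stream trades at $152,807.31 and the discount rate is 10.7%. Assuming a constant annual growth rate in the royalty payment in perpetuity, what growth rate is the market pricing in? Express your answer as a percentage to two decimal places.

4.72%

P = D₁/(r−g) ⇒ g = r − D₁/P = 0.107 − $9,140.00/$152,807.31 = 0.047186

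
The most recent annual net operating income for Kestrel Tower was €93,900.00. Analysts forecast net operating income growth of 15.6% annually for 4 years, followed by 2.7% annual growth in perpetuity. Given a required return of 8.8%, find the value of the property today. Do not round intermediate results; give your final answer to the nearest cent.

D_1 = 108548.40000
D_2 = 125481.95040
D_3 = 145057.13466
D_4 = 167686.04767
Terminal value at year 4: TV = D_4×(1+g_2)/(r−g_2) = 172213.57096/0.061 = 2823173.29437
P_0 = D_1/(1+r)^1 + D_2/(1+r)^2 + D_3/(1+r)^3 + D_4/(1+r)^4 + TV/(1+r)^4
    = 99768.75000 + 106004.29688 + 112629.56543 + 119668.91327 + 2014753.67094 = 2452825.19651

€2452825.20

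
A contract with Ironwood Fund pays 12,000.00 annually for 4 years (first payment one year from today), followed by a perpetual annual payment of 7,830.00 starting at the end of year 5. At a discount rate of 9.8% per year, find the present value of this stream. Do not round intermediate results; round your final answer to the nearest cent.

PV of 4-year annuity: 12,000.00 × [1 − (1+0.098)^−4] / 0.098 = 38203.65462
Perpetuity value at year 4: 7,830.00 / 0.098 = 79897.95918
PV of perpetuity: 79897.95918 / (1+0.098)^4 = 54970.07454
Total PV = 38203.65462 + 54970.07454 = 93173.72916

93173.73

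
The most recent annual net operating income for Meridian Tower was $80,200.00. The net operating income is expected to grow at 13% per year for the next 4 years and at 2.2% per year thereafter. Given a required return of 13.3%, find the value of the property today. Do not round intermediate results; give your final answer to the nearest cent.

$1049310.23

D_1 = 90626.00000
D_2 = 102407.38000
D_3 = 115720.33940
D_4 = 130763.98352
Terminal value at year 4: TV = D_4×(1+g_2)/(r−g_2) = 133640.79116/0.111 = 1203971.09153
P_0 = D_1/(1+r)^1 + D_2/(1+r)^2 + D_3/(1+r)^3 + D_4/(1+r)^4 + TV/(1+r)^4
    = 79987.64342 + 79775.84913 + 79564.61564 + 79353.94146 + 730628.18174 = 1049310.23140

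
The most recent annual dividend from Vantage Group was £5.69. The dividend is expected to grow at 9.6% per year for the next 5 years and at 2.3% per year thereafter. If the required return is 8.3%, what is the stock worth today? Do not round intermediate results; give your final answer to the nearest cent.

D_1 = 6.23624
D_2 = 6.83492
D_3 = 7.49107
D_4 = 8.21021
D_5 = 8.99839
Terminal value at year 5: TV = D_5×(1+g_2)/(r−g_2) = 9.20536/0.06 = 153.42263
P_0 = D_1/(1+r)^1 + D_2/(1+r)^2 + D_3/(1+r)^3 + D_4/(1+r)^4 + D_5/(1+r)^5 + TV/(1+r)^5
    = 5.75830 + 5.82742 + 5.89737 + 5.96816 + 6.03980 + 102.97864 = 132.46970

£132.47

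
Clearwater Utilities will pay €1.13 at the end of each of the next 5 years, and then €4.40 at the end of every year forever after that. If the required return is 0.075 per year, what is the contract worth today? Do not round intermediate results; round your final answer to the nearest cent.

PV of 5-year annuity: €1.13 × [1 − (1+0.075)^−5] / 0.075 = 4.57185
Perpetuity value at year 5: €4.40 / 0.075 = 58.66667
PV of perpetuity: 58.66667 / (1+0.075)^5 = 40.86477
Total PV = 4.57185 + 40.86477 = 45.43662

€45.44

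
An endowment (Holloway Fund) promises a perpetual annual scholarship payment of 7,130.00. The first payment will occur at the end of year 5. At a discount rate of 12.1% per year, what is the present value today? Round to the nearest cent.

37314.85

Value at end of year 4: C / r = 7,130.00 / 0.121 = 58,925.6198
Discount to today: PV = 58,925.6198 / (1 + 0.121)^4 = 58,925.6198 / 1.579147 = 37,314.85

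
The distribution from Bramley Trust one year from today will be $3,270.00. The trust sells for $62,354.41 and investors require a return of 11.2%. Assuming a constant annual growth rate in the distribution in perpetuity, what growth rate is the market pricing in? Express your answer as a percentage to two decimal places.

5.96%

P = D₁/(r−g) ⇒ g = r − D₁/P = 0.112 − $3,270.00/$62,354.41 = 0.059558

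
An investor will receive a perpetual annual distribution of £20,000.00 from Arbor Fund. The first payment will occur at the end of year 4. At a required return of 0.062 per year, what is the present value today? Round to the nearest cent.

£269317.61

Value at end of year 3: C / r = £20,000.00 / 0.062 = £322,580.6452
Discount to today: PV = £322,580.6452 / (1 + 0.062)^3 = £322,580.6452 / 1.197770 = £269,317.61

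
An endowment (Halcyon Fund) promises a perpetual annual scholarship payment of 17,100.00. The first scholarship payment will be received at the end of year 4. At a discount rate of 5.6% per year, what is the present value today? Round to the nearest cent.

Value at end of year 3: C / r = 17,100.00 / 0.056 = 305,357.1429
Discount to today: PV = 305,357.1429 / (1 + 0.056)^3 = 305,357.1429 / 1.177584 = 259,308.25

259308.25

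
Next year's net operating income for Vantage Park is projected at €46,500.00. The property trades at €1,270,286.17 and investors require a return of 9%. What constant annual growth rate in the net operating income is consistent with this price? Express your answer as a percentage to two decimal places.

5.34%

P = D₁/(r−g) ⇒ g = r − D₁/P = 0.09 − €46,500.00/€1,270,286.17 = 0.053394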